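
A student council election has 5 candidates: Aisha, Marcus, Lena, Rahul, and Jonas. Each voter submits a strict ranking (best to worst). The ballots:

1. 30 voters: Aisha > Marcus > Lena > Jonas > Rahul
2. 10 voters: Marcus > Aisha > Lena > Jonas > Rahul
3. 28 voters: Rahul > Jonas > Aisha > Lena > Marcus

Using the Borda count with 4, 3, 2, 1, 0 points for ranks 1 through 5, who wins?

Aisha: 30·4 + 10·3 + 28·2 = 206
Marcus: 30·3 + 10·4 + 28·0 = 130
Lena: 30·2 + 10·2 + 28·1 = 108
Rahul: 30·0 + 10·0 + 28·4 = 112
Jonas: 30·1 + 10·1 + 28·3 = 124
Aisha has the highest Borda score (206).

Aisha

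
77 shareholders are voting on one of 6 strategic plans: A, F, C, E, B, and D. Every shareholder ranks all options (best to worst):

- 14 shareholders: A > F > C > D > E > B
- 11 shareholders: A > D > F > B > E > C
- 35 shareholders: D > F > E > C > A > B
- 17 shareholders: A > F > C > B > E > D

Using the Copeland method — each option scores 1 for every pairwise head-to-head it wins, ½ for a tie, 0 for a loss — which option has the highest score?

A: beats F, C, E, B, and D → score 5.
F: beats C, E, and B; loses to A and D → score 3.
C: beats B; loses to A, F, E, and D → score 1.
E: beats C and B; loses to A, F, and D → score 2.
B: loses to A, F, C, E, and D → score 0.
D: beats F, C, E, and B; loses to A → score 4.
A has the best pairwise record.

A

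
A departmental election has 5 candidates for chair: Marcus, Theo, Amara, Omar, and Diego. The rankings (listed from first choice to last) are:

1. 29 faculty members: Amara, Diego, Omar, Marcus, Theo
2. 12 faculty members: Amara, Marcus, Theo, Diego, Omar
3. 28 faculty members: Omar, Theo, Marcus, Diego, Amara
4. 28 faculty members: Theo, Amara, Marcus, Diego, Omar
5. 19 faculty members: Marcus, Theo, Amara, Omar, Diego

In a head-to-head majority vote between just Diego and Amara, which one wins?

Voters preferring Diego to Amara: 28; preferring Amara to Diego: 88.
Amara wins the head-to-head.

Amara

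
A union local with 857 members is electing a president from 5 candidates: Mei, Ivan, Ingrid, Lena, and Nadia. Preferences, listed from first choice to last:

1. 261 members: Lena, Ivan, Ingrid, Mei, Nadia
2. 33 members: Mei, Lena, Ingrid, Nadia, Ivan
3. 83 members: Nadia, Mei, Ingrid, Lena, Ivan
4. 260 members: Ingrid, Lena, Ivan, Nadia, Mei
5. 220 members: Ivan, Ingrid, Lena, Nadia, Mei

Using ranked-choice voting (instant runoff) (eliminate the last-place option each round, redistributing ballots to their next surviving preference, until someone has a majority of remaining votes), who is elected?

Ingrid

Round 1: Mei 33, Ivan 220, Ingrid 260, Lena 261, Nadia 83. Eliminate Mei.
Round 2: Ivan 220, Ingrid 260, Lena 294, Nadia 83. Eliminate Nadia.
Round 3: Ivan 220, Ingrid 343, Lena 294. Eliminate Ivan.
Round 4: Ingrid 563, Lena 294. Ingrid has a majority.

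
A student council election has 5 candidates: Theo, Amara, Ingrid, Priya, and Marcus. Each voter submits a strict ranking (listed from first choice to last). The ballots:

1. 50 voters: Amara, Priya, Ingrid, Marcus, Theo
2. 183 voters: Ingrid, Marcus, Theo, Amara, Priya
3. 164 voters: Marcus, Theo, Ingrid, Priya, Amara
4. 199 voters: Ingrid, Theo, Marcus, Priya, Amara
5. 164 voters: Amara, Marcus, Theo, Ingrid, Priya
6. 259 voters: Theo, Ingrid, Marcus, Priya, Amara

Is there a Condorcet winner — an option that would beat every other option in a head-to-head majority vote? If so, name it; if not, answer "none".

Checking pairwise contests:
Marcus beats Theo 561–458.
Theo beats Amara 805–214.
Theo beats Ingrid 587–432.
Theo beats Priya 969–50.
Ingrid beats Marcus 691–328.
Every option loses at least one head-to-head, so there is no Condorcet winner.

none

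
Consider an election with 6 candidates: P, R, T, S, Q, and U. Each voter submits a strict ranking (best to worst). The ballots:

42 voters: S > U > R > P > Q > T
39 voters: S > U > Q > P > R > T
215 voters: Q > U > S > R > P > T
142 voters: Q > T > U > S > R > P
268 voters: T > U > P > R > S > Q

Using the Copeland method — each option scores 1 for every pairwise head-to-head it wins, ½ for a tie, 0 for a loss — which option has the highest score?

P: loses to R, T, S, Q, and U → score 0.
R: beats P; loses to T, S, Q, and U → score 1.
T: beats P, R, S, and U; loses to Q → score 4.
S: beats P and R; loses to T, Q, and U → score 2.
Q: beats P, R, T, S, and U → score 5.
U: beats P, R, and S; loses to T and Q → score 3.
Q has the best pairwise record.

Q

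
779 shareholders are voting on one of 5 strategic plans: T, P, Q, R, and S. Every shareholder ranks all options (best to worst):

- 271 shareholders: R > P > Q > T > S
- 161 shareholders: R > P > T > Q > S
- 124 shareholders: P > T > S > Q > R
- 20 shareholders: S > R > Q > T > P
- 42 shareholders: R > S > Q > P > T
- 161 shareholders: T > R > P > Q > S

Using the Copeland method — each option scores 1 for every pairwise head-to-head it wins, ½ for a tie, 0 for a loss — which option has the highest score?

R

T: beats Q and S; loses to P and R → score 2.
P: beats T, Q, and S; loses to R → score 3.
Q: beats S; loses to T, P, and R → score 1.
R: beats T, P, Q, and S → score 4.
S: loses to T, P, Q, and R → score 0.
R has the best pairwise record.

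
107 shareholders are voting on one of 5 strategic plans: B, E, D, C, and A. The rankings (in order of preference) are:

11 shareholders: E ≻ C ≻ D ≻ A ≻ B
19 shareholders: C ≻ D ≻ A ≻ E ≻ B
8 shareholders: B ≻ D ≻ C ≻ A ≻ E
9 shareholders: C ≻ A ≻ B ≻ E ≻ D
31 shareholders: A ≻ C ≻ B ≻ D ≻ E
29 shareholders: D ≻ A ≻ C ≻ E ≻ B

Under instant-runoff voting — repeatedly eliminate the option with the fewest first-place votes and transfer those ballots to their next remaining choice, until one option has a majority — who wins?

C

Round 1: B 8, E 11, D 29, C 28, A 31. Eliminate B.
Round 2: E 11, D 37, C 28, A 31. Eliminate E.
Round 3: D 37, C 39, A 31. Eliminate A.
Round 4: D 37, C 70. C has a majority.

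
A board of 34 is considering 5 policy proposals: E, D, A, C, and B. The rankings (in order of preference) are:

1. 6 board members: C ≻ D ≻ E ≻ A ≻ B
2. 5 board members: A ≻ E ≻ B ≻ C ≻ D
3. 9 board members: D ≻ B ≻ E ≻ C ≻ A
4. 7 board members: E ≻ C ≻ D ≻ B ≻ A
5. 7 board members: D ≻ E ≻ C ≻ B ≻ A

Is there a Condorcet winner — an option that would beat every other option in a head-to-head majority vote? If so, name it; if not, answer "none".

none

Checking pairwise contests:
D beats E 22–12.
C beats D 18–16.
E beats A 29–5.
E beats C 28–6.
E beats B 25–9.
Every option loses at least one head-to-head, so there is no Condorcet winner.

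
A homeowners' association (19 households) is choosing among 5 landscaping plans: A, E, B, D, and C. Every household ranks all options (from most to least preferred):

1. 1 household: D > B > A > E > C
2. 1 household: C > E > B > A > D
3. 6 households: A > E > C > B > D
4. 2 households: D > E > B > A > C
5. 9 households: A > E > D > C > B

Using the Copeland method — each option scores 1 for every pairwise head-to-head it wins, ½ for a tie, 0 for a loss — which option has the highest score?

A

A: beats E, B, D, and C → score 4.
E: beats B, D, and C; loses to A → score 3.
B: loses to A, E, D, and C → score 0.
D: beats B and C; loses to A and E → score 2.
C: beats B; loses to A, E, and D → score 1.
A has the best pairwise record.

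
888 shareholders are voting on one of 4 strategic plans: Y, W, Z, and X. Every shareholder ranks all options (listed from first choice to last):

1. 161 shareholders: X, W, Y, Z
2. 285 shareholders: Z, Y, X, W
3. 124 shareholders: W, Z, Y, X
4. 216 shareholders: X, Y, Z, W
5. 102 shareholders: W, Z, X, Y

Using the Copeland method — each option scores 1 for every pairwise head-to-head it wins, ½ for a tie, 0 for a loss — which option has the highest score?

Z

Y: beats W; loses to Z and X → score 1.
W: loses to Y, Z, and X → score 0.
Z: beats Y, W, and X → score 3.
X: beats Y and W; loses to Z → score 2.
Z has the best pairwise record.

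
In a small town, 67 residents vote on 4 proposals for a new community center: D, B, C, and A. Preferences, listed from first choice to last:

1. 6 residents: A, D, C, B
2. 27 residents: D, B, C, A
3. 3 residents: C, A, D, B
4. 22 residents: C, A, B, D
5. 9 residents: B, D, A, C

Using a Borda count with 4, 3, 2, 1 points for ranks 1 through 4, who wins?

D: 6·3 + 27·4 + 3·2 + 22·1 + 9·3 = 181
B: 6·1 + 27·3 + 3·1 + 22·2 + 9·4 = 170
C: 6·2 + 27·2 + 3·4 + 22·4 + 9·1 = 175
A: 6·4 + 27·1 + 3·3 + 22·3 + 9·2 = 144
D has the highest Borda score (181).

D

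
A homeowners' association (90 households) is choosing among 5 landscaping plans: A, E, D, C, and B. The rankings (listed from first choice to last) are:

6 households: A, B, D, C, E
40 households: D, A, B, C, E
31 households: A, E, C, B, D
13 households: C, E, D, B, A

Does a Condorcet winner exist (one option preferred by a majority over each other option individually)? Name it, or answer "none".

D

D vs A: 53–37 for D.
D vs E: 46–44 for D.
D vs C: 46–44 for D.
D vs B: 53–37 for D.
D beats every other option head-to-head.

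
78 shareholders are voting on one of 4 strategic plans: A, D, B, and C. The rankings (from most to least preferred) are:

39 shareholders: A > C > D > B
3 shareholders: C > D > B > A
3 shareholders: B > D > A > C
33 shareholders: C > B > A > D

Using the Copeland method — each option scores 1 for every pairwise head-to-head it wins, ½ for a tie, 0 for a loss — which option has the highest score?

A: beats D and C; ties B → score 2.5.
D: beats B; loses to A and C → score 1.
B: ties A; loses to D and C → score 0.5.
C: beats D and B; loses to A → score 2.
A has the best pairwise record.

A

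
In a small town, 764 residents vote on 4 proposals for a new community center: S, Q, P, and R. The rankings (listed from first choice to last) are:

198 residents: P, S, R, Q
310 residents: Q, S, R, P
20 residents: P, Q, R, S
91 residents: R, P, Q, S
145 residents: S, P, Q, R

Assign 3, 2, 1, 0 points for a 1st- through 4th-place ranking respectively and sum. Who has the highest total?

S: 198·2 + 310·2 + 20·0 + 91·0 + 145·3 = 1451
Q: 198·0 + 310·3 + 20·2 + 91·1 + 145·1 = 1206
P: 198·3 + 310·0 + 20·3 + 91·2 + 145·2 = 1126
R: 198·1 + 310·1 + 20·1 + 91·3 + 145·0 = 801
S has the highest Borda score (1451).

S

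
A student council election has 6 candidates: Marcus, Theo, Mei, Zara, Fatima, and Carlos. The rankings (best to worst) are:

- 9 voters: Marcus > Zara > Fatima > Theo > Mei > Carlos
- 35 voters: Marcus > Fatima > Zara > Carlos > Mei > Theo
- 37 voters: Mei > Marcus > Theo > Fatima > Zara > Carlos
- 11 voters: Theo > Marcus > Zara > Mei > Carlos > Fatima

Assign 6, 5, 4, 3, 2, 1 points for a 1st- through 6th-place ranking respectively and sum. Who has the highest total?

Marcus: 9·6 + 35·6 + 37·5 + 11·5 = 504
Theo: 9·3 + 35·1 + 37·4 + 11·6 = 276
Mei: 9·2 + 35·2 + 37·6 + 11·3 = 343
Zara: 9·5 + 35·4 + 37·2 + 11·4 = 303
Fatima: 9·4 + 35·5 + 37·3 + 11·1 = 333
Carlos: 9·1 + 35·3 + 37·1 + 11·2 = 173
Marcus has the highest Borda score (504).

Marcus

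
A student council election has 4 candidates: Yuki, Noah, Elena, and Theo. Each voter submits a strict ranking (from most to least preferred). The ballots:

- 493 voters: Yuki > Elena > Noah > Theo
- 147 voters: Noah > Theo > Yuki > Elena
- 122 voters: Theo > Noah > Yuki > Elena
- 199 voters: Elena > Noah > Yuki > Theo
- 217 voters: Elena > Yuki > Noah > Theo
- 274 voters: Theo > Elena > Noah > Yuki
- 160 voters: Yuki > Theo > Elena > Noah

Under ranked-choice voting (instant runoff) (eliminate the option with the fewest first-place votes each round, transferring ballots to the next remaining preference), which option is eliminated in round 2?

Round 1: Yuki 653, Noah 147, Elena 416, Theo 396. Eliminate Noah.
Round 2: Yuki 653, Elena 416, Theo 543. Eliminate Elena.

Elena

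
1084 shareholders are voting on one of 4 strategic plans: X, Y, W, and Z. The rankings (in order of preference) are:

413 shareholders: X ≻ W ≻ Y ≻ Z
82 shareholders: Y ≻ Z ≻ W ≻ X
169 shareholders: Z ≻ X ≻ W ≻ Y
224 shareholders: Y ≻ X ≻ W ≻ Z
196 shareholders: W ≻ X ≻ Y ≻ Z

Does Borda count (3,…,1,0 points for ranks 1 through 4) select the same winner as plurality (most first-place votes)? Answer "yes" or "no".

yes

Borda — scores: X 2417, Y 1527, W 1889, Z 671. Winner: X.
Plurality — first-place votes: X 413, Y 306, W 196, Z 169. Winner: X.
The two methods agree.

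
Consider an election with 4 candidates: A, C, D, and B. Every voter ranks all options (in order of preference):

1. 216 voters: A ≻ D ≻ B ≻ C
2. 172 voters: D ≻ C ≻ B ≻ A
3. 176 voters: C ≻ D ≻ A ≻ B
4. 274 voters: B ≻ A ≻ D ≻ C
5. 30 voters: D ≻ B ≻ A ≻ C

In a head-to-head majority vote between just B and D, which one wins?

Voters preferring B to D: 274; preferring D to B: 594.
D wins the head-to-head.

D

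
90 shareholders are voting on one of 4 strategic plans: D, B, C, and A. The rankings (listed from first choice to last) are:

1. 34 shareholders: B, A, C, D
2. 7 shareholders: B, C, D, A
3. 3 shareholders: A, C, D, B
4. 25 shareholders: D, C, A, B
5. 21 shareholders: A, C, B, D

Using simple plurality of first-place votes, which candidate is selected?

B

First-place votes: D 25, B 41, C 0, A 24.
B has the most first-place votes.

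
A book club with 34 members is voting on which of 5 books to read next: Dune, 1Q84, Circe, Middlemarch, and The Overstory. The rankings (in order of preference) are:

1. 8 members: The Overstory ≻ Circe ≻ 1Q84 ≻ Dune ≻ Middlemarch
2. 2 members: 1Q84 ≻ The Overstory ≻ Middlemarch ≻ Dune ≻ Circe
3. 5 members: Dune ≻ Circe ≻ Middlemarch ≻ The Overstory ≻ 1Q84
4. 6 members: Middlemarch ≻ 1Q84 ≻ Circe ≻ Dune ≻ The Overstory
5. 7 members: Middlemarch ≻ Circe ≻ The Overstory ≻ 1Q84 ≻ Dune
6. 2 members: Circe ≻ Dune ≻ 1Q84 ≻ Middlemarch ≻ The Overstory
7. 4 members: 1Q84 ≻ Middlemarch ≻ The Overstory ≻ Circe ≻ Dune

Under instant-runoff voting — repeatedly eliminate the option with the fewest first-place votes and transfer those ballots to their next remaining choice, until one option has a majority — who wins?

Round 1: Dune 5, 1Q84 6, Circe 2, Middlemarch 13, The Overstory 8. Eliminate Circe.
Round 2: Dune 7, 1Q84 6, Middlemarch 13, The Overstory 8. Eliminate 1Q84.
Round 3: Dune 7, Middlemarch 17, The Overstory 10. Eliminate Dune.
Round 4: Middlemarch 24, The Overstory 10. Middlemarch has a majority.

Middlemarch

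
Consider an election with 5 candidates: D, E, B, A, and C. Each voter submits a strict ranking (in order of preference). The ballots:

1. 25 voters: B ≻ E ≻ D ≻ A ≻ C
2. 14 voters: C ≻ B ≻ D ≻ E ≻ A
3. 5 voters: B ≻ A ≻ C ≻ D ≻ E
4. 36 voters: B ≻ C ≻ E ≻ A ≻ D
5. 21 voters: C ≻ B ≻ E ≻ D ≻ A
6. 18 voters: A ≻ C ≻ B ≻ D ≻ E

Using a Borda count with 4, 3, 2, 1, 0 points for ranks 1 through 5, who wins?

D: 25·2 + 14·2 + 5·1 + 36·0 + 21·1 + 18·1 = 122
E: 25·3 + 14·1 + 5·0 + 36·2 + 21·2 + 18·0 = 203
B: 25·4 + 14·3 + 5·4 + 36·4 + 21·3 + 18·2 = 405
A: 25·1 + 14·0 + 5·3 + 36·1 + 21·0 + 18·4 = 148
C: 25·0 + 14·4 + 5·2 + 36·3 + 21·4 + 18·3 = 312
B has the highest Borda score (405).

B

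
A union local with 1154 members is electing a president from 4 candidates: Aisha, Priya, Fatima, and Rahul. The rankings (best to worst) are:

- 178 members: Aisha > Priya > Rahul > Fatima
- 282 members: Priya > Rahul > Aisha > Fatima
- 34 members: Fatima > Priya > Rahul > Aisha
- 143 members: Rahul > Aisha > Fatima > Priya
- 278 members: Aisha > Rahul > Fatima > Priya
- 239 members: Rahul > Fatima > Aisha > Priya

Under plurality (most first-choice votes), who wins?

Aisha

First-place votes: Aisha 456, Priya 282, Fatima 34, Rahul 382.
Aisha has the most first-place votes.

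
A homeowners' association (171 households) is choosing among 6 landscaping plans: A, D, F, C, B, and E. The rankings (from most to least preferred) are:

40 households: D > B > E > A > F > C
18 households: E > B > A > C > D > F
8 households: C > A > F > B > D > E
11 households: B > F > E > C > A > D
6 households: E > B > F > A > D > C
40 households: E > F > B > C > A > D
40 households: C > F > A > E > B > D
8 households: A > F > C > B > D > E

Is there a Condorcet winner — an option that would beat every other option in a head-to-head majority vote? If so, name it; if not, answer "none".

E vs A: 115–56 for E.
E vs D: 115–56 for E.
E vs F: 104–67 for E.
E vs C: 115–56 for E.
E vs B: 104–67 for E.
E beats every other option head-to-head.

E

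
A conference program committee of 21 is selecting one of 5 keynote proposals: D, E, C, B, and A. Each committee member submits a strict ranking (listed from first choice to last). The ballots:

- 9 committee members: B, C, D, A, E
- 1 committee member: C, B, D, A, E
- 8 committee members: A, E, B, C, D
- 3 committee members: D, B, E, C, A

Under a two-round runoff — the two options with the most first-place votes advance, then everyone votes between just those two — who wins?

Round 1 first-place votes: D 3, E 0, C 1, B 9, A 8.
B and A advance.
Runoff: B is preferred to A by 13 voters; A by 8.
B wins the runoff.

B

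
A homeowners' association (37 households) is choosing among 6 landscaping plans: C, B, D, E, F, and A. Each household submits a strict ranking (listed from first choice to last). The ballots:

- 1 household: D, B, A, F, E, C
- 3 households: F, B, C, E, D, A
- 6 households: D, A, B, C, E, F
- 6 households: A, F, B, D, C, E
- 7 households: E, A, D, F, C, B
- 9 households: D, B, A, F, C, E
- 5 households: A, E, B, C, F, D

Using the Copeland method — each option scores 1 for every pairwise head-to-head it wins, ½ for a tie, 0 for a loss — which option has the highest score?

C: beats E; loses to B, D, F, and A → score 1.
B: beats C, E, and F; loses to D and A → score 3.
D: beats C, B, E, F, and A → score 5.
E: loses to C, B, D, F, and A → score 0.
F: beats C and E; loses to B, D, and A → score 2.
A: beats C, B, E, and F; loses to D → score 4.
D has the best pairwise record.

D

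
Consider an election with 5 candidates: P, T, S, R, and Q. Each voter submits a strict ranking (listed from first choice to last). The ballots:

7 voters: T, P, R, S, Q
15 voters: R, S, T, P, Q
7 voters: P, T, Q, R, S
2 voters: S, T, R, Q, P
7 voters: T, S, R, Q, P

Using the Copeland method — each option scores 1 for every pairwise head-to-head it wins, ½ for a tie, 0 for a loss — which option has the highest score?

P: beats Q; loses to T, S, and R → score 1.
T: beats P, S, R, and Q → score 4.
S: beats P and Q; loses to T and R → score 2.
R: beats P, S, and Q; loses to T → score 3.
Q: loses to P, T, S, and R → score 0.
T has the best pairwise record.

T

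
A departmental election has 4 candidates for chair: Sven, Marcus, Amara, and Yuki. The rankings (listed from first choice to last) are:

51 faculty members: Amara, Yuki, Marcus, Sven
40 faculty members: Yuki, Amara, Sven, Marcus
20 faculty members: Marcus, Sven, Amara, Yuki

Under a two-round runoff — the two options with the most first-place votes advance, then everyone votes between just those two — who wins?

Amara

Round 1 first-place votes: Sven 0, Marcus 20, Amara 51, Yuki 40.
Amara and Yuki advance.
Runoff: Amara is preferred to Yuki by 71 voters; Yuki by 40.
Amara wins the runoff.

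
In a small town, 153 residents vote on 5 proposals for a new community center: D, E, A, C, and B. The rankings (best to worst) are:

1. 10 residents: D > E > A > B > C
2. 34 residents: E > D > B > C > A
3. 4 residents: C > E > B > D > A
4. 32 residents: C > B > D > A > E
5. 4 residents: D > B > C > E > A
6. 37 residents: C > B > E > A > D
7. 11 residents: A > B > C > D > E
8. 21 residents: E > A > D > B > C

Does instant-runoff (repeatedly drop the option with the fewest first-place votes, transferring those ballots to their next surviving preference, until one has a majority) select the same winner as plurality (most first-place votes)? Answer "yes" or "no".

Instant-runoff — R1 D 14, E 55, A 11, C 73, B 0 (B out); R2 D 14, E 55, A 11, C 73 (A out); R3 D 14, E 55, C 84 (C winner). Winner: C.
Plurality — first-place votes: D 14, E 55, A 11, C 73, B 0. Winner: C.
The two methods agree.

yes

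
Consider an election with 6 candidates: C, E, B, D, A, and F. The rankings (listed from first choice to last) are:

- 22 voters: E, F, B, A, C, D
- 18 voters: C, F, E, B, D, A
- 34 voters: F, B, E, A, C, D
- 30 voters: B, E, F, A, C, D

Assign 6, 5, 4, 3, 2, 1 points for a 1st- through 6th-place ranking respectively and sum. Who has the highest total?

C: 22·2 + 18·6 + 34·2 + 30·2 = 280
E: 22·6 + 18·4 + 34·4 + 30·5 = 490
B: 22·4 + 18·3 + 34·5 + 30·6 = 492
D: 22·1 + 18·2 + 34·1 + 30·1 = 122
A: 22·3 + 18·1 + 34·3 + 30·3 = 276
F: 22·5 + 18·5 + 34·6 + 30·4 = 524
F has the highest Borda score (524).

F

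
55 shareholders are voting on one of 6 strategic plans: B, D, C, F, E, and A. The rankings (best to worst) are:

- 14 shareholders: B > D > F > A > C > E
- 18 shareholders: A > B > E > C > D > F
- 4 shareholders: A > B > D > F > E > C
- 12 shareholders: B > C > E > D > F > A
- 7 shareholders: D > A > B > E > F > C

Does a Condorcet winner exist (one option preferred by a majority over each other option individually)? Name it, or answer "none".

Checking pairwise contests:
A beats B 29–26.
B beats D 48–7.
B beats C 55–0.
B beats F 55–0.
B beats E 55–0.
D beats A 33–22.
Every option loses at least one head-to-head, so there is no Condorcet winner.

none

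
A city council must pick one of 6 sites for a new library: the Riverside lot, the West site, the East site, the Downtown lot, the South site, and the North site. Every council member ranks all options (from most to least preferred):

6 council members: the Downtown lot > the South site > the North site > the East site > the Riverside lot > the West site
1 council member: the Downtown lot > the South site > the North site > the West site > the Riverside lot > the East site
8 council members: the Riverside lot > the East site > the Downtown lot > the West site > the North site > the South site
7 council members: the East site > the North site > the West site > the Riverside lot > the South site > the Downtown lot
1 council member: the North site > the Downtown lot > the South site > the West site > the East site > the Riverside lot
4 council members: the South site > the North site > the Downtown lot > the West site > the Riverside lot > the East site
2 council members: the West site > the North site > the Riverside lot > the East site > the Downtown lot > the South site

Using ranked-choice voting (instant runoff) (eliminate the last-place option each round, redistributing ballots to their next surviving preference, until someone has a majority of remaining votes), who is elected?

the Riverside lot

Round 1: the Riverside lot 8, the West site 2, the East site 7, the Downtown lot 7, the South site 4, the North site 1. Eliminate the North site.
Round 2: the Riverside lot 8, the West site 2, the East site 7, the Downtown lot 8, the South site 4. Eliminate the West site.
Round 3: the Riverside lot 10, the East site 7, the Downtown lot 8, the South site 4. Eliminate the South site.
Round 4: the Riverside lot 10, the East site 7, the Downtown lot 12. Eliminate the East site.
Round 5: the Riverside lot 17, the Downtown lot 12. The Riverside lot has a majority.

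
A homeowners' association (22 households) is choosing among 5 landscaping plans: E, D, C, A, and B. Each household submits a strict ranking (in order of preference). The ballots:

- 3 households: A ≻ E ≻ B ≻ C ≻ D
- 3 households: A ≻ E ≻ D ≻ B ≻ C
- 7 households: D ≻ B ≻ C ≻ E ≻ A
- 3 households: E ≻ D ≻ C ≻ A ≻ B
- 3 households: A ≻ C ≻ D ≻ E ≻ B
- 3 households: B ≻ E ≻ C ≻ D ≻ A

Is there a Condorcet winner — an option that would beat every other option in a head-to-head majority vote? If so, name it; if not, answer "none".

E

E vs D: 12–10 for E.
E vs C: 12–10 for E.
E vs A: 13–9 for E.
E vs B: 12–10 for E.
E beats every other option head-to-head.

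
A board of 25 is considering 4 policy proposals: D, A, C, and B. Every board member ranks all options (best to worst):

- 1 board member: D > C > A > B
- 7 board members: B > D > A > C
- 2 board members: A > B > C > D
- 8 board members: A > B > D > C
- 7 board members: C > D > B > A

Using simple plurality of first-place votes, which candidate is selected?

A

First-place votes: D 1, A 10, C 7, B 7.
A has the most first-place votes.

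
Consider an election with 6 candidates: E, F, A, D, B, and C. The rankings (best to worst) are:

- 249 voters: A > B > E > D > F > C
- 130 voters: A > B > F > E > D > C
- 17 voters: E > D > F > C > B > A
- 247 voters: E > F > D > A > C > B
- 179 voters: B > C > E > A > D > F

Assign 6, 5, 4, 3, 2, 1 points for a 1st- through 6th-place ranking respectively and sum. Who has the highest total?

E

E: 249·4 + 130·3 + 17·6 + 247·6 + 179·4 = 3686
F: 249·2 + 130·4 + 17·4 + 247·5 + 179·1 = 2500
A: 249·6 + 130·6 + 17·1 + 247·3 + 179·3 = 3569
D: 249·3 + 130·2 + 17·5 + 247·4 + 179·2 = 2438
B: 249·5 + 130·5 + 17·2 + 247·1 + 179·6 = 3250
C: 249·1 + 130·1 + 17·3 + 247·2 + 179·5 = 1819
E has the highest Borda score (3686).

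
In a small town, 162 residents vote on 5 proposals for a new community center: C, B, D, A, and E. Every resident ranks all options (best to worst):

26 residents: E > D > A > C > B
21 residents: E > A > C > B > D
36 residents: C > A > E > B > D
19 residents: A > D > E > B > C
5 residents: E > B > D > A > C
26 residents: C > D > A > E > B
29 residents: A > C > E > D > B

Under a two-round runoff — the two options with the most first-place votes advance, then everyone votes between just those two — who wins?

C

Round 1 first-place votes: C 62, B 0, D 0, A 48, E 52.
C and E advance.
Runoff: C is preferred to E by 91 voters; E by 71.
C wins the runoff.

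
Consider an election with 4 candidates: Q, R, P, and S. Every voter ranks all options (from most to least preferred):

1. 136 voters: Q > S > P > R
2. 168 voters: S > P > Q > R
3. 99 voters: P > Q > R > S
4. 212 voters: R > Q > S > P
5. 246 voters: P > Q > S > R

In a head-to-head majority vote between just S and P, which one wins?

Voters preferring S to P: 516; preferring P to S: 345.
S wins the head-to-head.

S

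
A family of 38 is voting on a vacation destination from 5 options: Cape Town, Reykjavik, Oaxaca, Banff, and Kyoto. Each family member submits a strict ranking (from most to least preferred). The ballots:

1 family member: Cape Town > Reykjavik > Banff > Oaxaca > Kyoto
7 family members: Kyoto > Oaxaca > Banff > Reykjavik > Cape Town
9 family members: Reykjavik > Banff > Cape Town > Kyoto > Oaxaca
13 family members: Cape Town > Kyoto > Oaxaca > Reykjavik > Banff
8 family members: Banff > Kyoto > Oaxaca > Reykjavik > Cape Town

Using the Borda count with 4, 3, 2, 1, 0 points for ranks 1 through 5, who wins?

Cape Town: 1·4 + 7·0 + 9·2 + 13·4 + 8·0 = 74
Reykjavik: 1·3 + 7·1 + 9·4 + 13·1 + 8·1 = 67
Oaxaca: 1·1 + 7·3 + 9·0 + 13·2 + 8·2 = 64
Banff: 1·2 + 7·2 + 9·3 + 13·0 + 8·4 = 75
Kyoto: 1·0 + 7·4 + 9·1 + 13·3 + 8·3 = 100
Kyoto has the highest Borda score (100).

Kyoto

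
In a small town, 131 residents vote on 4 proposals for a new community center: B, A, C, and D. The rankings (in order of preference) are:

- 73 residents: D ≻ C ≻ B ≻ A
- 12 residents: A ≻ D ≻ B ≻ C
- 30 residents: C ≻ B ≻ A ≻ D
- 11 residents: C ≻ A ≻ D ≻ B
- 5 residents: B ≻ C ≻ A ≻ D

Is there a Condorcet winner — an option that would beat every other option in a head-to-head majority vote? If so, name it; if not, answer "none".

D

D vs B: 96–35 for D.
D vs A: 73–58 for D.
D vs C: 85–46 for D.
D beats every other option head-to-head.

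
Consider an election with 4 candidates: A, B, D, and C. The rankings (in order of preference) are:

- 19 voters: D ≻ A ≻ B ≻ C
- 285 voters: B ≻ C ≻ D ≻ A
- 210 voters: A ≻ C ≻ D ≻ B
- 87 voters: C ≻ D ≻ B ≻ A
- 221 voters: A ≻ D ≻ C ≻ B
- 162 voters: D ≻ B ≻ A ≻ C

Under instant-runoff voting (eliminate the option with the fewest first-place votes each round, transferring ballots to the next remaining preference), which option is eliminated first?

Round 1: A 431, B 285, D 181, C 87. Eliminate C.

C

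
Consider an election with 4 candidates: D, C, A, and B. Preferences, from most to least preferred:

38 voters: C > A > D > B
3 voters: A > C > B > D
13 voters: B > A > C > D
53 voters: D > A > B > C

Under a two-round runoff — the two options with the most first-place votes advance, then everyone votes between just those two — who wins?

C

Round 1 first-place votes: D 53, C 38, A 3, B 13.
D and C advance.
Runoff: D is preferred to C by 53 voters; C by 54.
C wins the runoff.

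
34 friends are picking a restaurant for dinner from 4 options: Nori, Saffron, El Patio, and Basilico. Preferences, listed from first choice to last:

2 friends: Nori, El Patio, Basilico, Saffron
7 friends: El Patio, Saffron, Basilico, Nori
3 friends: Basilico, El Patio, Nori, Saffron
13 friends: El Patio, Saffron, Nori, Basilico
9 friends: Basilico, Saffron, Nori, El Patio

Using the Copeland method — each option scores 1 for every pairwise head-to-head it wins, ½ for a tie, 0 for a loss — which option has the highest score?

Nori: loses to Saffron, El Patio, and Basilico → score 0.
Saffron: beats Nori and Basilico; loses to El Patio → score 2.
El Patio: beats Nori, Saffron, and Basilico → score 3.
Basilico: beats Nori; loses to Saffron and El Patio → score 1.
El Patio has the best pairwise record.

El Patio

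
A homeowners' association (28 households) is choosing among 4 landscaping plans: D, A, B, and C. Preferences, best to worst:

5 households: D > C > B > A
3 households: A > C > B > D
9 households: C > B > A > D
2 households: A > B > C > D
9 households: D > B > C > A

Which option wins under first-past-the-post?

First-place votes: D 14, A 5, B 0, C 9.
D has the most first-place votes.

D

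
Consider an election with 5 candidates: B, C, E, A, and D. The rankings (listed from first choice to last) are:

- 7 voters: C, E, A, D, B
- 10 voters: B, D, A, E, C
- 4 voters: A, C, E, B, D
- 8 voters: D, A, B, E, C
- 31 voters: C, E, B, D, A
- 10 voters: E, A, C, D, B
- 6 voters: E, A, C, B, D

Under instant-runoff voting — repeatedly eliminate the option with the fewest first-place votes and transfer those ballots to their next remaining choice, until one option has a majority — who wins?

C

Round 1: B 10, C 38, E 16, A 4, D 8. Eliminate A.
Round 2: B 10, C 42, E 16, D 8. C has a majority.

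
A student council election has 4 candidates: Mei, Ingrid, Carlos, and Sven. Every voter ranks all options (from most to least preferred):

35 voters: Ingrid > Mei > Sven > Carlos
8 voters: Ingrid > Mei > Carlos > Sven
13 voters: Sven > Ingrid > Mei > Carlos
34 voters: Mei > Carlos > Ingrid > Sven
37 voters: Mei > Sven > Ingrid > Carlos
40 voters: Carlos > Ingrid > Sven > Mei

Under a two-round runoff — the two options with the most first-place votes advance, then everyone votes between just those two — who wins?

Round 1 first-place votes: Mei 71, Ingrid 43, Carlos 40, Sven 13.
Mei and Ingrid advance.
Runoff: Mei is preferred to Ingrid by 71 voters; Ingrid by 96.
Ingrid wins the runoff.

Ingrid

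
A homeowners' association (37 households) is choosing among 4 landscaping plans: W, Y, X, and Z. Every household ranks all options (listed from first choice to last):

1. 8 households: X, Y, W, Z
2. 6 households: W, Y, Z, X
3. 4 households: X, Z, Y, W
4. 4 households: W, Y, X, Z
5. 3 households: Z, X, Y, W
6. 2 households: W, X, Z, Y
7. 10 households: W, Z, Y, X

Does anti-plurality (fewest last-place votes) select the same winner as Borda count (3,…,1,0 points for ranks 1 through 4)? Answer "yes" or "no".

Anti-plurality — last-place votes: W 7, Y 2, X 16, Z 12. Winner: Y.
Borda — scores: W 74, Y 53, X 50, Z 45. Winner: W.
The two methods disagree.

no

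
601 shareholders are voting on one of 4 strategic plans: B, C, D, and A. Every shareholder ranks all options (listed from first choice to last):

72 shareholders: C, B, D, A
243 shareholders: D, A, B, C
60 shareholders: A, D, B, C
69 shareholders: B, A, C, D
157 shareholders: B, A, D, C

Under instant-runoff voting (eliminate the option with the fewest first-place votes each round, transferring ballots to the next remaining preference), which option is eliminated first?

Round 1: B 226, C 72, D 243, A 60. Eliminate A.

A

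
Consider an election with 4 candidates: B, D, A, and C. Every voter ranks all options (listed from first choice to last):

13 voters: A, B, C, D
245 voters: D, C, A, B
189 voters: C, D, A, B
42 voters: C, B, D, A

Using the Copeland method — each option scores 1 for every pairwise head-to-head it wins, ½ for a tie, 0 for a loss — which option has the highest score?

D

B: loses to D, A, and C → score 0.
D: beats B, A, and C → score 3.
A: beats B; loses to D and C → score 1.
C: beats B and A; loses to D → score 2.
D has the best pairwise record.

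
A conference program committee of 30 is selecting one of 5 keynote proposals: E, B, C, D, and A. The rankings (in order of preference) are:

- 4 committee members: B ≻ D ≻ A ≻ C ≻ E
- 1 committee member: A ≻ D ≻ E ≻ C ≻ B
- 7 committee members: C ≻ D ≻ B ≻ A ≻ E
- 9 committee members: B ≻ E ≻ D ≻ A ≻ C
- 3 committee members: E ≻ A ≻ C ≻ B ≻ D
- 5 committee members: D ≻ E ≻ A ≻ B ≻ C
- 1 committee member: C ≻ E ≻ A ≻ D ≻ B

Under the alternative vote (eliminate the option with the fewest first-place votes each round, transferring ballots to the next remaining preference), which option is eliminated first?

A

Round 1: E 3, B 13, C 8, D 5, A 1. Eliminate A.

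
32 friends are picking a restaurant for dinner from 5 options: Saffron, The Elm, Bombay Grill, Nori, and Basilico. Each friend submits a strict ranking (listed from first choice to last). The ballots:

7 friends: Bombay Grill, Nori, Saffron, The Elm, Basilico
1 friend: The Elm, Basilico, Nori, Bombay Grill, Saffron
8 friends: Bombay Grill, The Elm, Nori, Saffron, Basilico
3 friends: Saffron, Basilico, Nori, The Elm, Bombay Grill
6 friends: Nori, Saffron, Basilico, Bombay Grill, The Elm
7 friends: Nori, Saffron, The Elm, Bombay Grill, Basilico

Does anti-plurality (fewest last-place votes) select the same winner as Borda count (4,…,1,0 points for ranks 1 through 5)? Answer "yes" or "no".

yes

Anti-plurality — last-place votes: Saffron 1, The Elm 6, Bombay Grill 3, Nori 0, Basilico 22. Winner: Nori.
Borda — scores: Saffron 73, The Elm 52, Bombay Grill 74, Nori 97, Basilico 24. Winner: Nori.
The two methods agree.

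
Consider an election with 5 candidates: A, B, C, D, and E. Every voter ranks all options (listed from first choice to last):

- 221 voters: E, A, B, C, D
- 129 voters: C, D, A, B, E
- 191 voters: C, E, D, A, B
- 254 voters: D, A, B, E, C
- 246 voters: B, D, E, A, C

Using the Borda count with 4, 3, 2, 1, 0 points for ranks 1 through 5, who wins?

A: 221·3 + 129·2 + 191·1 + 254·3 + 246·1 = 2120
B: 221·2 + 129·1 + 191·0 + 254·2 + 246·4 = 2063
C: 221·1 + 129·4 + 191·4 + 254·0 + 246·0 = 1501
D: 221·0 + 129·3 + 191·2 + 254·4 + 246·3 = 2523
E: 221·4 + 129·0 + 191·3 + 254·1 + 246·2 = 2203
D has the highest Borda score (2523).

D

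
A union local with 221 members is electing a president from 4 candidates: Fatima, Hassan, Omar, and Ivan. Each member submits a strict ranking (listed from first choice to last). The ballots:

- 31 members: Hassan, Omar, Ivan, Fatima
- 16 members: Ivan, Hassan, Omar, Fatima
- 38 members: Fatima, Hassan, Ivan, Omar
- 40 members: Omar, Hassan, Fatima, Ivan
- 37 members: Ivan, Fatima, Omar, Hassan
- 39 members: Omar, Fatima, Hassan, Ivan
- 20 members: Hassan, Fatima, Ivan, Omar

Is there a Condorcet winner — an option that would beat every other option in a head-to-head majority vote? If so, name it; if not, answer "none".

none

Checking pairwise contests:
Omar beats Fatima 126–95.
Fatima beats Hassan 114–107.
Ivan beats Omar 111–110.
Fatima beats Ivan 137–84.
Every option loses at least one head-to-head, so there is no Condorcet winner.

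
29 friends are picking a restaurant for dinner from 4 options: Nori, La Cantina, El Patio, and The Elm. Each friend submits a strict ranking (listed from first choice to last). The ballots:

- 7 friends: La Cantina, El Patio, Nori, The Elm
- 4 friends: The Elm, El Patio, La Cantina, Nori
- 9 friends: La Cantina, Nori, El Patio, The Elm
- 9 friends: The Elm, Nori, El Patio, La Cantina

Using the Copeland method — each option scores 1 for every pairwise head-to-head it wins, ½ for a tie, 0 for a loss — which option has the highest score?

La Cantina

Nori: beats El Patio and The Elm; loses to La Cantina → score 2.
La Cantina: beats Nori, El Patio, and The Elm → score 3.
El Patio: beats The Elm; loses to Nori and La Cantina → score 1.
The Elm: loses to Nori, La Cantina, and El Patio → score 0.
La Cantina has the best pairwise record.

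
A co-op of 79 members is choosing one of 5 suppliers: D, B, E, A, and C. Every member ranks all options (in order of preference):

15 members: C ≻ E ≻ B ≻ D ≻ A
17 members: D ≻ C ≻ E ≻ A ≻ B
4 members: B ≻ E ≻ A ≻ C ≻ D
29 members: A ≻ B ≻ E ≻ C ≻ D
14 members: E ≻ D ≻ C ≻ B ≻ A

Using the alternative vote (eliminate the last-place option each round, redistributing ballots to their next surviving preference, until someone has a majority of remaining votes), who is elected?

Round 1: D 17, B 4, E 14, A 29, C 15. Eliminate B.
Round 2: D 17, E 18, A 29, C 15. Eliminate C.
Round 3: D 17, E 33, A 29. Eliminate D.
Round 4: E 50, A 29. E has a majority.

E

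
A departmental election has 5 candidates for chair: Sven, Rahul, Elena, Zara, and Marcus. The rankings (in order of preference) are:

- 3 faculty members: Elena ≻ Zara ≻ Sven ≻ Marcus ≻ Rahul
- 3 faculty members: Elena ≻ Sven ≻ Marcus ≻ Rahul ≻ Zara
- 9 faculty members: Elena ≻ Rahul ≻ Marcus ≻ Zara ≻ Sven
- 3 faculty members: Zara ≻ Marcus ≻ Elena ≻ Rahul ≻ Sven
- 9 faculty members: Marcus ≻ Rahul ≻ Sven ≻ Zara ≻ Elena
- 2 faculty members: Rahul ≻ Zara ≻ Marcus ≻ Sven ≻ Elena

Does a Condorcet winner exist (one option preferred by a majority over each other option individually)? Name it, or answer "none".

Elena vs Sven: 18–11 for Elena.
Elena vs Rahul: 18–11 for Elena.
Elena vs Zara: 15–14 for Elena.
Elena vs Marcus: 15–14 for Elena.
Elena beats every other option head-to-head.

Elena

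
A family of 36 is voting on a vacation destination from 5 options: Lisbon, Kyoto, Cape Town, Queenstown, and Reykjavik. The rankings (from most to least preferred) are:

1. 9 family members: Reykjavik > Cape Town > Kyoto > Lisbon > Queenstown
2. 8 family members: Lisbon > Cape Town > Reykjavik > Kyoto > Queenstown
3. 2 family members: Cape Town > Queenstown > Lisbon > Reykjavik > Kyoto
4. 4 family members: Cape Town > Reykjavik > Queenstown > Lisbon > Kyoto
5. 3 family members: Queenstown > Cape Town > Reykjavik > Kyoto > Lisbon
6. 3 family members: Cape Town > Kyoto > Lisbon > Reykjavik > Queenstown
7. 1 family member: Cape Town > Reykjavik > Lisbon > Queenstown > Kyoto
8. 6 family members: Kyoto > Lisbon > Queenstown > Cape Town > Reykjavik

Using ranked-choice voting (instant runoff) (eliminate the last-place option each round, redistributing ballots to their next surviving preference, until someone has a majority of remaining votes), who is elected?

Cape Town

Round 1: Lisbon 8, Kyoto 6, Cape Town 10, Queenstown 3, Reykjavik 9. Eliminate Queenstown.
Round 2: Lisbon 8, Kyoto 6, Cape Town 13, Reykjavik 9. Eliminate Kyoto.
Round 3: Lisbon 14, Cape Town 13, Reykjavik 9. Eliminate Reykjavik.
Round 4: Lisbon 14, Cape Town 22. Cape Town has a majority.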